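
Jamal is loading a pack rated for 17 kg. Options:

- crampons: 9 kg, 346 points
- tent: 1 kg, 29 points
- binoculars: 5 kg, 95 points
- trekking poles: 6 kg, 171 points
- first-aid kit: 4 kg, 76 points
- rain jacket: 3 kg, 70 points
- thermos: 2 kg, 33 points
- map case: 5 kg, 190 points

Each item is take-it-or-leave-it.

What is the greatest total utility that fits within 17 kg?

606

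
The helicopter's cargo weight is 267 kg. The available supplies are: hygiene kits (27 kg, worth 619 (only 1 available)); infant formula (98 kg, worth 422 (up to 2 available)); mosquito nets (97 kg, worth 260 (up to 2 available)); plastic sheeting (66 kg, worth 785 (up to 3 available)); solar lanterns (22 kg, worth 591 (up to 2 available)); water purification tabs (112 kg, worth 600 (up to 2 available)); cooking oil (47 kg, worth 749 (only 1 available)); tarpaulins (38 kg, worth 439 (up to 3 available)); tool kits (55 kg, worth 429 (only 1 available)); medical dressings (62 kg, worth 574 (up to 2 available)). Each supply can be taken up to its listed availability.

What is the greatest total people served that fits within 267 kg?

4213

The ratio heuristic lands on hygiene kits + 2×plastic sheeting + 2×solar lanterns + cooking oil (4120) but leaves 17 kg idle.
The 66 kg tied up in plastic sheeting is better spent on 2×tarpaulins — total rises to 4213 (260 kg).
Every other selection either busts 267 kg or exceeds an availability limit or fails to beat 4213.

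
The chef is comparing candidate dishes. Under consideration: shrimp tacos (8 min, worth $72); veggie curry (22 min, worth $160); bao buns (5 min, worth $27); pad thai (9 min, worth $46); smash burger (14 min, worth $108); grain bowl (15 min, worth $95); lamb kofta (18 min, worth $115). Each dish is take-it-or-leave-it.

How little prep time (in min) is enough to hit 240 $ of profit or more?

35

Need the lightest bundle worth ≥ 240.
Taking shrimp tacos + veggie curry + bao buns gives 259 (≥ 240) for 35 min.
No combination under 35 min hits 240.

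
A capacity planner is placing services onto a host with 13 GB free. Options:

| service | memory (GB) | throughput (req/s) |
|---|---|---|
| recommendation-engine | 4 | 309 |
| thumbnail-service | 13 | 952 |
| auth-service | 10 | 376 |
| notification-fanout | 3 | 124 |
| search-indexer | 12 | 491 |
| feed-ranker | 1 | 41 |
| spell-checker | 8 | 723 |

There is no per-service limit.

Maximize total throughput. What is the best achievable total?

Taking recommendation-engine + feed-ranker + spell-checker: 13 GB used, 1073 in throughput.
No other feasible combination exceeds 1073.

1073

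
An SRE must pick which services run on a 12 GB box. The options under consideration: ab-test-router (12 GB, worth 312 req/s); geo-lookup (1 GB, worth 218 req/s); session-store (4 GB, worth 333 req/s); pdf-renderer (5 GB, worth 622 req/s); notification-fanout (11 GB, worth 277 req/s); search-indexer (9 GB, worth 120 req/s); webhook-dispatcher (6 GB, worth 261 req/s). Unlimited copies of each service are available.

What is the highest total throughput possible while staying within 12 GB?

2616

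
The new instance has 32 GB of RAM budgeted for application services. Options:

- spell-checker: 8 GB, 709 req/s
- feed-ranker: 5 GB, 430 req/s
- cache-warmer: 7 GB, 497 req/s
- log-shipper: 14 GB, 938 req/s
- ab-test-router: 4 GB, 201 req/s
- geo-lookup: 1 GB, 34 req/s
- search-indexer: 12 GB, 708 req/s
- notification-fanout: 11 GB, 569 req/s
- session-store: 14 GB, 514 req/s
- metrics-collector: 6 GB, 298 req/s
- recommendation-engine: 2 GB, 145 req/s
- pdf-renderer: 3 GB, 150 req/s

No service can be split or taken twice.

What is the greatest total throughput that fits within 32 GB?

By throughput per GB: spell-checker 88.62, feed-ranker 86.00, recommendation-engine 72.50 lead.
Taking the top-ratio services first gives spell-checker + feed-ranker + cache-warmer + ab-test-router + geo-lookup + recommendation-engine + pdf-renderer for 2166 (30 GB).
The 12 GB tied up in cache-warmer and ab-test-router and geo-lookup is better spent on log-shipper — total rises to 2372 (32 GB).

2372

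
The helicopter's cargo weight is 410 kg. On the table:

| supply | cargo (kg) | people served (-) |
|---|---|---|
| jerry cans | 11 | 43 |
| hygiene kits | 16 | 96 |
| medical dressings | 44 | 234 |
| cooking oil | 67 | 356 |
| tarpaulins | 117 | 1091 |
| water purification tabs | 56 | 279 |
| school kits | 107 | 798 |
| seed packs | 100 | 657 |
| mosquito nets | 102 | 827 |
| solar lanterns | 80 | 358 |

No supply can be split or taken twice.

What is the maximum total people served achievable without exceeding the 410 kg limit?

3168

The ratio heuristic lands on jerry cans + hygiene kits + medical dressings + tarpaulins + school kits + mosquito nets (3089) but leaves 13 kg idle.
Replace jerry cans and medical dressings with cooking oil: the trade gains 79 net, giving 3168 at 409 kg.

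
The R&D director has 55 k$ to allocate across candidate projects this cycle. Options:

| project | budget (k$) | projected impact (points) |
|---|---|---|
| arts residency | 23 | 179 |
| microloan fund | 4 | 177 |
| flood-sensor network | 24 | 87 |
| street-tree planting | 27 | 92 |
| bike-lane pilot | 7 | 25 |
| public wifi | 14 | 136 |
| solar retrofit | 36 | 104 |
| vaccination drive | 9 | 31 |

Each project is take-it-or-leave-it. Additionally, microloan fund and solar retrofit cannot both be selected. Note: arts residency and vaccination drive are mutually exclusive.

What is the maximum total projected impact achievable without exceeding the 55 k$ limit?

Arts residency + microloan fund + bike-lane pilot + public wifi uses 48 of the 55 k$ and totals 517.

517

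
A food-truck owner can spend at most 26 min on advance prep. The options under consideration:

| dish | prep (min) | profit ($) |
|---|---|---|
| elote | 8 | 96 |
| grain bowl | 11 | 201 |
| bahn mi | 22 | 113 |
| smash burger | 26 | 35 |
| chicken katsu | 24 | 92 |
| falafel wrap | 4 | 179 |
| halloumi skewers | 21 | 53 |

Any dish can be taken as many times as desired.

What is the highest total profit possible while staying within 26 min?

1074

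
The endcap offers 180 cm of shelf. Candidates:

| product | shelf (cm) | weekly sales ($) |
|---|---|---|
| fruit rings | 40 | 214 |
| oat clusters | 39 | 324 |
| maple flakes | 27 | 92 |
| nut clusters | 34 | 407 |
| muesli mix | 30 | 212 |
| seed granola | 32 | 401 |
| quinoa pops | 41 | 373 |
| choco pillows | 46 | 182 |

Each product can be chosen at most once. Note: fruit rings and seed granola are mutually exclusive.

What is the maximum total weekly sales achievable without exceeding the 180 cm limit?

1717

Density check — seed granola 12.53, nut clusters 11.97, quinoa pops 9.10 are the best per cm.
Oat clusters + nut clusters + muesli mix + seed granola + quinoa pops uses 176 of the 180 cm and totals 1717.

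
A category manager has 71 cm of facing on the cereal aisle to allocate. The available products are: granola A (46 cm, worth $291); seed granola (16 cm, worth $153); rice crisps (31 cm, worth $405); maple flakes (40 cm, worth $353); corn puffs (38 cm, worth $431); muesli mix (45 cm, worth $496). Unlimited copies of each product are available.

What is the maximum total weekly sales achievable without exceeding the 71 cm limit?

Taking the top-ratio products first gives 2×rice crisps for 810 (62 cm).
The 31 cm tied up in rice crisps is better spent on corn puffs — total rises to 836 (69 cm).
Every other selection either busts 71 cm or fails to beat 836.

836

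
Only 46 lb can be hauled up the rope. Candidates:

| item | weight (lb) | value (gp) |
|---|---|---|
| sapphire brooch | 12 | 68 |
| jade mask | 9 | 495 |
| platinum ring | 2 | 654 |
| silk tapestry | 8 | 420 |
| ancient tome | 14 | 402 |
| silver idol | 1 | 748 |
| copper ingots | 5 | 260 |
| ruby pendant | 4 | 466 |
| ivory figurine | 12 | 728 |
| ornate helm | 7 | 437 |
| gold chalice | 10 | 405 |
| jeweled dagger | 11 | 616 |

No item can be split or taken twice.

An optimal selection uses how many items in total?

The maximum value within 46 lb is 4144.
For example jade mask + platinum ring + silver idol + ruby pendant + ivory figurine + ornate helm + jeweled dagger achieves it, using 46 lb.
All optima have 7 items.

7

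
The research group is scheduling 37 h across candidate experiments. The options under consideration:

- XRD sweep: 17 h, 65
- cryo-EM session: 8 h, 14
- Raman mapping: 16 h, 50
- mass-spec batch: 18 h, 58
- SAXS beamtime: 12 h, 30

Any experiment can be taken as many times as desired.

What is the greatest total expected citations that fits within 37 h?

130

Best packing: 2×XRD sweep — 34 h, 130 total.
No other feasible combination exceeds 130.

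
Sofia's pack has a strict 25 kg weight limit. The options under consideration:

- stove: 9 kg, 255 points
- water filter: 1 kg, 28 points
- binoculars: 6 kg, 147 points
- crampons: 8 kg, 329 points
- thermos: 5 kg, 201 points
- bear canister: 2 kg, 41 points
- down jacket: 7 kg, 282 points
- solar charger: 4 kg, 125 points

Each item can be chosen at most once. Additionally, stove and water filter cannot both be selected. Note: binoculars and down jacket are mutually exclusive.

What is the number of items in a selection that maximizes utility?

5

Optimal total is 965.
One optimal bundle: water filter + crampons + thermos + down jacket + solar charger (25 kg).
Any selection reaching 965 contains exactly 5 items.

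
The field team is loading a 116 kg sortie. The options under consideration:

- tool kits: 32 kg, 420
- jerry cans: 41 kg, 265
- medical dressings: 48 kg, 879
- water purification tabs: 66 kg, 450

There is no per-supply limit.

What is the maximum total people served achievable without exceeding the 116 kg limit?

2×medical dressings uses 96 of the 116 kg and totals 1758.
Nothing else within 116 kg beats 1758.

1758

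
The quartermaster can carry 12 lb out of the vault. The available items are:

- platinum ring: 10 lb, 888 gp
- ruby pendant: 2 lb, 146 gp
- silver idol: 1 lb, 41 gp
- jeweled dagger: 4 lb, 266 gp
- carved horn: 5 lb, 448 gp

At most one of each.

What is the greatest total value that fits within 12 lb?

Taking the top-ratio items first gives ruby pendant + silver idol + jeweled dagger + carved horn for 901 (12 lb).
Replace silver idol and jeweled dagger and carved horn with platinum ring: the trade gains 133 net, giving 1034 at 12 lb.

1034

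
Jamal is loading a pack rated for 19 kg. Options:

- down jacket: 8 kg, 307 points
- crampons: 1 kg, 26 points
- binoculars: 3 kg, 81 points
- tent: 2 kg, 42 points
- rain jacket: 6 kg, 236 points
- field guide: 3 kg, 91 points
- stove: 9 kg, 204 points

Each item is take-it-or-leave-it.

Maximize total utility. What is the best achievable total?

Density check — rain jacket 39.33, down jacket 38.38, field guide 30.33, binoculars 27.00 are the best per kg.
A density-first pass picks down jacket + crampons + rain jacket + field guide — 660 at 18 kg.
Replace crampons with tent: the trade gains 16 net, giving 676 at 19 kg.
The closest alternative, down jacket + binoculars + tent + rain jacket, reaches only 666.

676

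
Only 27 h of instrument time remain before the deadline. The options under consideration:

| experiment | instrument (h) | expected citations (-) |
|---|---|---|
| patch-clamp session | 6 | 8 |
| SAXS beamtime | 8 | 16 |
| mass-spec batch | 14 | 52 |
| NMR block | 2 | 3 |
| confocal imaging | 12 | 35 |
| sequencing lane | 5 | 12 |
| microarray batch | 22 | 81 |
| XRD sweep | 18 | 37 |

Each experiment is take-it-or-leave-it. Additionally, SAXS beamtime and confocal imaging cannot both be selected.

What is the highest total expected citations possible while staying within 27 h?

93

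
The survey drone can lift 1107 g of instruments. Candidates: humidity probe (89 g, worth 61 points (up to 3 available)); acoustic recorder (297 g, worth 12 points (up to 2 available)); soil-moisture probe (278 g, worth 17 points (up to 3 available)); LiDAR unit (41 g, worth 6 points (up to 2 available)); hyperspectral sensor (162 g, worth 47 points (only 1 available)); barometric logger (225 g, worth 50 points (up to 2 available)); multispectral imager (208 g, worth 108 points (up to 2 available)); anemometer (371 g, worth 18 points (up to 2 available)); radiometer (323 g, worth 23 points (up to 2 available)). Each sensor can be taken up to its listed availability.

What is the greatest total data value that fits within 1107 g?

Density check — humidity probe 0.69, multispectral imager 0.52, hyperspectral sensor 0.29 are the best per g.
Taking 3×humidity probe + hyperspectral sensor + barometric logger + 2×multispectral imager: 1070 g used, 496 in data value.

496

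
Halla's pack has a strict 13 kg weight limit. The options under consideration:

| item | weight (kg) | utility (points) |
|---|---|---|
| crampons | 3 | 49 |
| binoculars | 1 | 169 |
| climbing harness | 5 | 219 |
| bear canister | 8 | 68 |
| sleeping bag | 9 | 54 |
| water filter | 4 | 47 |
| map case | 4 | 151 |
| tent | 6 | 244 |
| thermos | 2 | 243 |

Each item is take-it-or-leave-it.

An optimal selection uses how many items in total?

4

The maximum utility within 13 kg is 807.
binoculars + map case + tent + thermos hits 807 at 13 kg.
All optima have 4 items.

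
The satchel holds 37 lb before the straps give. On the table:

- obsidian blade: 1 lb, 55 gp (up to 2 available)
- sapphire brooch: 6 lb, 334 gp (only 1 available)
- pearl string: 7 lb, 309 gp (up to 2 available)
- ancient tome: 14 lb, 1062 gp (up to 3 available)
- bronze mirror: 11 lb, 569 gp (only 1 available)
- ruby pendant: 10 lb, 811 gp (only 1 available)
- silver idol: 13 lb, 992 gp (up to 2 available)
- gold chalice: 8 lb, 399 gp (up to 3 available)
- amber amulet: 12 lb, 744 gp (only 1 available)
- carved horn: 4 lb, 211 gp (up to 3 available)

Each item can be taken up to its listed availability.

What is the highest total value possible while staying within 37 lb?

Taking the top-ratio items first gives obsidian blade + ruby pendant + 2×silver idol for 2850 (37 lb).
The 14 lb tied up in obsidian blade and silver idol is better spent on ancient tome — total rises to 2865 (37 lb).

2865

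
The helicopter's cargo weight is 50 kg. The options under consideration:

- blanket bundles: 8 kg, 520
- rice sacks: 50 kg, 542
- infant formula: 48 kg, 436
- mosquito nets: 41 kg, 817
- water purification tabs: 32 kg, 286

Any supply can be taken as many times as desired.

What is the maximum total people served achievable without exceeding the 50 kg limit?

Best packing: 6×blanket bundles — 48 kg, 3120 total.

3120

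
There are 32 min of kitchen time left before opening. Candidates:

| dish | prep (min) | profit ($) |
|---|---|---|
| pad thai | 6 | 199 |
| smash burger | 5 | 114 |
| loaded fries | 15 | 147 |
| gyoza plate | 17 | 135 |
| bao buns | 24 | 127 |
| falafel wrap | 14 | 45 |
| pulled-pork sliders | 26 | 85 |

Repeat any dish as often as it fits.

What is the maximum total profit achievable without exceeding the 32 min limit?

The ratio ordering already packs tightly: 5×pad thai, 30 min, 995.
Nothing else within 32 min beats 995.

995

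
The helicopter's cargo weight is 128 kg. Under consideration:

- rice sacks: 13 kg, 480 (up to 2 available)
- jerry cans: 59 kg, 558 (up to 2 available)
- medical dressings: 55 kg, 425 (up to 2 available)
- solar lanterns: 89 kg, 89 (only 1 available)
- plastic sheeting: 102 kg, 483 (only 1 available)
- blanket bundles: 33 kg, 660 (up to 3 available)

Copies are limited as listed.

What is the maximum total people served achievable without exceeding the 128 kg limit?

Ranking by ratio (people served/kg): rice sacks 36.92, blanket bundles 20.00, jerry cans 9.46.
The ratio ordering already packs tightly: 2×rice sacks + 3×blanket bundles, 125 kg, 2940.
The spare 3 kg is too small for any remaining supply, and no exchange beats 2940.

2940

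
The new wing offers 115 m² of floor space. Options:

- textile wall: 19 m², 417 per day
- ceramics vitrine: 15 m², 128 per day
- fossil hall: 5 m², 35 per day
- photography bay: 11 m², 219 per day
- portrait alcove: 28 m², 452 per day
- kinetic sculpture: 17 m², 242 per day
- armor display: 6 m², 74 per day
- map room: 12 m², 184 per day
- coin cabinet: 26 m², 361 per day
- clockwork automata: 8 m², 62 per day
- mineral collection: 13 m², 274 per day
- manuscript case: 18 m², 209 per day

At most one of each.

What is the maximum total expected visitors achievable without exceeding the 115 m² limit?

1981

Density check — textile wall 21.95, mineral collection 21.08, photography bay 19.91, portrait alcove 16.14 are the best per m².
Filling by ratio: textile wall + photography bay + portrait alcove + kinetic sculpture + armor display + map room + clockwork automata + mineral collection for 1924, with 1 m² left unused.
Dropping kinetic sculpture and clockwork automata frees 25 m²; slotting in coin cabinet (26 m²) lifts the total to 1981 at 115 m².
The closest alternative, textile wall + photography bay + portrait alcove + kinetic sculpture + coin cabinet + mineral collection, reaches only 1965.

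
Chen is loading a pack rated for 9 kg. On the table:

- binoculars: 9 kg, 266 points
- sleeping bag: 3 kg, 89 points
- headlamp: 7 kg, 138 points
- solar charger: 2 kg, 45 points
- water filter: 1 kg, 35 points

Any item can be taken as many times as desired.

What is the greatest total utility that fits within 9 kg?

315

By utility per kg: water filter 35.00, sleeping bag 29.67, binoculars 29.56, solar charger 22.50 lead.
Best packing: 9×water filter — 9 kg, 315 total.
No other feasible combination exceeds 315.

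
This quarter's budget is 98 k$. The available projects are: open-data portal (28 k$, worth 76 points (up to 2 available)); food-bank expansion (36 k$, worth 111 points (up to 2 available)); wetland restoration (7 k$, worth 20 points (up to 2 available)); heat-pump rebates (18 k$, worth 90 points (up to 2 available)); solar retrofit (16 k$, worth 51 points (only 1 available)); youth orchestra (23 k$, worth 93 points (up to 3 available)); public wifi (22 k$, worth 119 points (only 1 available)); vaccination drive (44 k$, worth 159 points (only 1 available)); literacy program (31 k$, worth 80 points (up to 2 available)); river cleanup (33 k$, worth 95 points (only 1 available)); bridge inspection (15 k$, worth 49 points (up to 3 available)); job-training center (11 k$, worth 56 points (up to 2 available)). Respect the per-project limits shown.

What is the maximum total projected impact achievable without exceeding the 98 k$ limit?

Density check — public wifi 5.41, job-training center 5.09, heat-pump rebates 5.00, youth orchestra 4.04 are the best per k$.
Taking the top-ratio projects first gives 2×heat-pump rebates + public wifi + bridge inspection + 2×job-training center for 460 (95 k$).
Replace bridge inspection with solar retrofit: the trade gains 2 net, giving 462 at 96 k$.
That's the maximum — no swap from here does better than 462.

462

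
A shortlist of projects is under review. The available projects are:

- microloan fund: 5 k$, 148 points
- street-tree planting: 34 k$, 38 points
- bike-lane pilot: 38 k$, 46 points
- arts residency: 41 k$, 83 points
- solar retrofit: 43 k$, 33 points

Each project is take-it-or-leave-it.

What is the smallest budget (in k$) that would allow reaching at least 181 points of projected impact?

Minimise k$ subject to total projected impact ≥ 181.
microloan fund + street-tree planting: 186 projected impact at 39 k$.
Any bundle with less than 39 k$ falls short of 181.

39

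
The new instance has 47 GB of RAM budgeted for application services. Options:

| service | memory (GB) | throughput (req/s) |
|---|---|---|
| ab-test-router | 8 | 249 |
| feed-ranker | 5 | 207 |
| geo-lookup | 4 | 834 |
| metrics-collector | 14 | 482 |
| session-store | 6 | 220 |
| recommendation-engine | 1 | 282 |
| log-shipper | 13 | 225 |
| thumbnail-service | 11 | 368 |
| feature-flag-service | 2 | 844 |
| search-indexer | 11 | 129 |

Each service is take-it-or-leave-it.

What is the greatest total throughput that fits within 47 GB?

3279

Greedy by ratio would take feed-ranker + geo-lookup + metrics-collector + session-store + recommendation-engine + thumbnail-service + feature-flag-service: 43 GB used, total 3237.
Replace feed-ranker with ab-test-router: the trade gains 42 net, giving 3279 at 46 GB.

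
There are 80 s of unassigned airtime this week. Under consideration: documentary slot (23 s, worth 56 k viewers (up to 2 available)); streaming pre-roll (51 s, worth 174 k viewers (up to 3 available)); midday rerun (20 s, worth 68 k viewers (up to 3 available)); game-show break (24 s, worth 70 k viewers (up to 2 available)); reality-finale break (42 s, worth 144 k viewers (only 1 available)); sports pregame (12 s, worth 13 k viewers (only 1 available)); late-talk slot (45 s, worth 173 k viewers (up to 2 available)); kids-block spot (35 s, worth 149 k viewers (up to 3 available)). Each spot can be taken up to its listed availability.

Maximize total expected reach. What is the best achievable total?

322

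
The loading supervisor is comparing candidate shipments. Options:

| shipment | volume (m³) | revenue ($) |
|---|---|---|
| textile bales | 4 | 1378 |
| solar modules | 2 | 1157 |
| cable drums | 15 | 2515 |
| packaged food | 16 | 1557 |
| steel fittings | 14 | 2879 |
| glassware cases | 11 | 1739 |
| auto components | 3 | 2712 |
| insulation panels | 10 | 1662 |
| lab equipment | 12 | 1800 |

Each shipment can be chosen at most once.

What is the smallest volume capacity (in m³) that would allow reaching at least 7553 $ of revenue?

23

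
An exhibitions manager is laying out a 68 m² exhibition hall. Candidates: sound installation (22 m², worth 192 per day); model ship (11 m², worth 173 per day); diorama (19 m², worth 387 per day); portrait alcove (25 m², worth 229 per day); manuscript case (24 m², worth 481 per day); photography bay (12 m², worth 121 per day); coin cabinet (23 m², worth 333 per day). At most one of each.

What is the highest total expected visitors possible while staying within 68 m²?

1201

Taking the top-ratio exhibits first gives model ship + diorama + manuscript case + photography bay for 1162 (66 m²).
Replace model ship and photography bay with coin cabinet: the trade gains 39 net, giving 1201 at 66 m².
Runner-up model ship + diorama + manuscript case + photography bay tops out at 1162.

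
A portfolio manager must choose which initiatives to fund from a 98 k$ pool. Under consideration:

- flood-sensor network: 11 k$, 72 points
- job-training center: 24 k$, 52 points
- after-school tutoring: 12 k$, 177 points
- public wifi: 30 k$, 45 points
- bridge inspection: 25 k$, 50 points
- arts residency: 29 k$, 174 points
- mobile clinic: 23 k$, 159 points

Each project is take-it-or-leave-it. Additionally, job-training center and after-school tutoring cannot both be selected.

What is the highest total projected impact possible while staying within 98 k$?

582

By projected impact per k$: after-school tutoring 14.75, mobile clinic 6.91, flood-sensor network 6.55, arts residency 6.00 lead.
Flood-sensor network + after-school tutoring + arts residency + mobile clinic uses 75 of the 98 k$ and totals 582.
No other feasible combination exceeds 582.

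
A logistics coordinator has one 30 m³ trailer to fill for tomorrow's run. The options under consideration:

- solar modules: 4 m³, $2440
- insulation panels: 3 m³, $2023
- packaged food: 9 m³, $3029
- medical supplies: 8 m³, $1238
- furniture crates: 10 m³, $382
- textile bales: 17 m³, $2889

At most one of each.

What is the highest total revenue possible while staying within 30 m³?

8730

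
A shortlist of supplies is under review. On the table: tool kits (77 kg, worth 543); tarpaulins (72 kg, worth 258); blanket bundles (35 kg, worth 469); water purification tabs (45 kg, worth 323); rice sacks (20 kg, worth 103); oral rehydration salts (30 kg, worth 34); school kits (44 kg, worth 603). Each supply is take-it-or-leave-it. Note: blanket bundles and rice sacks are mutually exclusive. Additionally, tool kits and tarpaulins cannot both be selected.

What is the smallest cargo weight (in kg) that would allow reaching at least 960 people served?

79

Minimise kg subject to total people served ≥ 960.
blanket bundles + school kits reaches 1072 using 79 kg.
Any bundle with less than 79 kg falls short of 960.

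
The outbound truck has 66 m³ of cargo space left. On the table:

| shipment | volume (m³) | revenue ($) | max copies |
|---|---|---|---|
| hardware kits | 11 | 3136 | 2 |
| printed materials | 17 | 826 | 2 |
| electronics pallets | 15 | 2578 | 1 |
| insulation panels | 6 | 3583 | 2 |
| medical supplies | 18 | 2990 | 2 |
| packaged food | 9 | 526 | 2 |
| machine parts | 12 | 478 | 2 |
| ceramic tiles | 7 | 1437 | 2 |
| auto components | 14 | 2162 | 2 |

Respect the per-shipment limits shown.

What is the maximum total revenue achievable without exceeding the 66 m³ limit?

Greedy by ratio would take 2×hardware kits + electronics pallets + 2×insulation panels + 2×ceramic tiles: 63 m³ used, total 18890.
The 15 m³ tied up in electronics pallets is better spent on medical supplies — total rises to 19302 (66 m³).
That's the maximum — no swap from here does better than 19302.

19302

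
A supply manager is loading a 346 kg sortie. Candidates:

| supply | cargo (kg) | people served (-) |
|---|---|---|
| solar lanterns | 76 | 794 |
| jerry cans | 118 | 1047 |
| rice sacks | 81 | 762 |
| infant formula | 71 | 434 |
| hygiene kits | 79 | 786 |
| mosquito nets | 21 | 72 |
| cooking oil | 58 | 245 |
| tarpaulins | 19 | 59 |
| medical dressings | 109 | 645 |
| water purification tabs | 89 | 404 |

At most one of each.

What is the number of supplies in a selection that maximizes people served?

4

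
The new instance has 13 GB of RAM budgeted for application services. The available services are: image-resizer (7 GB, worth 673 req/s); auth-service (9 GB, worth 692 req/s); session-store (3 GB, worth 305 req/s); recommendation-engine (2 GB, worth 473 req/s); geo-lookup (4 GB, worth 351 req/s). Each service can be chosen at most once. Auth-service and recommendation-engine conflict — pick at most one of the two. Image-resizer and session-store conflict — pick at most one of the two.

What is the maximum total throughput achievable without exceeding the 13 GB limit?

Taking image-resizer + recommendation-engine + geo-lookup: 13 GB used, 1497 in throughput.

1497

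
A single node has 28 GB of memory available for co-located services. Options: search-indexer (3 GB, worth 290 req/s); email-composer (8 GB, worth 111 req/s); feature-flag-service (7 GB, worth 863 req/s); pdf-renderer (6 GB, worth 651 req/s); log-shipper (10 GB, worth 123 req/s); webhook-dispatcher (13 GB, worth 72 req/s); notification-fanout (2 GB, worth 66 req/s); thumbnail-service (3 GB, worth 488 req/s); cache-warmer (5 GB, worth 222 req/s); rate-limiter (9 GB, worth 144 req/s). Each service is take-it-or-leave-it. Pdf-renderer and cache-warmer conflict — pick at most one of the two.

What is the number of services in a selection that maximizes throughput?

Best achievable throughput is 2436.
search-indexer + feature-flag-service + pdf-renderer + thumbnail-service + rate-limiter hits 2436 at 28 GB.
All optima have 5 services.

5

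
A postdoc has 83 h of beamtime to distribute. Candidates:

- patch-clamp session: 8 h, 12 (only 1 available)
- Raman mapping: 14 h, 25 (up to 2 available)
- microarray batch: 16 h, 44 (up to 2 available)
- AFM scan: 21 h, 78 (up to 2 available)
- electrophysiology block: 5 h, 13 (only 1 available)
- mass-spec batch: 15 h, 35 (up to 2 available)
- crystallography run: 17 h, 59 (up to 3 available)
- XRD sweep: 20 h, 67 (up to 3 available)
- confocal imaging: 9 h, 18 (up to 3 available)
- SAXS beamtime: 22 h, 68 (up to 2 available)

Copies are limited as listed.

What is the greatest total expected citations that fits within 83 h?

Taking the top-ratio experiments first gives 2×AFM scan + electrophysiology block + 2×crystallography run for 287 (81 h).
Replace electrophysiology block and 2×crystallography run with 2×XRD sweep: the trade gains 3 net, giving 290 at 82 h.

290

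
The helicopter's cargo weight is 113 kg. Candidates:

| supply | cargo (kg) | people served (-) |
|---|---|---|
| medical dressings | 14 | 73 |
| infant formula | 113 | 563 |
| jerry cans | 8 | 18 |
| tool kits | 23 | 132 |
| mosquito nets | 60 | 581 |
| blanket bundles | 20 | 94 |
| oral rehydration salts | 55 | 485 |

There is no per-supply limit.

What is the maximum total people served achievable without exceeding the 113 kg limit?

970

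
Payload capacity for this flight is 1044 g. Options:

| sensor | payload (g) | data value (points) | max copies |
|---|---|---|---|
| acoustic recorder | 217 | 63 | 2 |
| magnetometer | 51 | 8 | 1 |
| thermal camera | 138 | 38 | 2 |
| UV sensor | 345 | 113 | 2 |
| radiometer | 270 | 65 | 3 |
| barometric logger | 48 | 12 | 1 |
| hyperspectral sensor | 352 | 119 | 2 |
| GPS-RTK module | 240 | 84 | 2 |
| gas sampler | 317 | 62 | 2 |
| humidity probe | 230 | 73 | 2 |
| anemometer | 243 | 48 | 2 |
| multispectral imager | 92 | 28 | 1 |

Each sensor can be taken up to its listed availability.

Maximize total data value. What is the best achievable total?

350

The ratio heuristic lands on magnetometer + barometric logger + hyperspectral sensor + 2×GPS-RTK module + multispectral imager (335) but leaves 21 g idle.
The 339 g tied up in magnetometer and barometric logger and GPS-RTK module is better spent on hyperspectral sensor — total rises to 350 (1036 g).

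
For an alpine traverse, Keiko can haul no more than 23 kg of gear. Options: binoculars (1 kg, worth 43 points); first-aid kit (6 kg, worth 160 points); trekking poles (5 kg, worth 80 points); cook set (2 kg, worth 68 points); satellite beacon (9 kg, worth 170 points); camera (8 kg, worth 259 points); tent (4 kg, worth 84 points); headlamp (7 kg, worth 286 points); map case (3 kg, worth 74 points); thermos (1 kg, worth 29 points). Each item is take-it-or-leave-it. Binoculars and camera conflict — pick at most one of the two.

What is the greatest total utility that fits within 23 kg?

773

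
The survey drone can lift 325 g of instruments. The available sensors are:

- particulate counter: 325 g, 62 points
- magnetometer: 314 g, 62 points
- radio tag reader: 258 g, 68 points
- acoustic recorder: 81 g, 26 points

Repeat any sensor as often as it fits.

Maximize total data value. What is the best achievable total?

104

4×acoustic recorder uses 324 of the 325 g and totals 104.
No other feasible combination exceeds 104.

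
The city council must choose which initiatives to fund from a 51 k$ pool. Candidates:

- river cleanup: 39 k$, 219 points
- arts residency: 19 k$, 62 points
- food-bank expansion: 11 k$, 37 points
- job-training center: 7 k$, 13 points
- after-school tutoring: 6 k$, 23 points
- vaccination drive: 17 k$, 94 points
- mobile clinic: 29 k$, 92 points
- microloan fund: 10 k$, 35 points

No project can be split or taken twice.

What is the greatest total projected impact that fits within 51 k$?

256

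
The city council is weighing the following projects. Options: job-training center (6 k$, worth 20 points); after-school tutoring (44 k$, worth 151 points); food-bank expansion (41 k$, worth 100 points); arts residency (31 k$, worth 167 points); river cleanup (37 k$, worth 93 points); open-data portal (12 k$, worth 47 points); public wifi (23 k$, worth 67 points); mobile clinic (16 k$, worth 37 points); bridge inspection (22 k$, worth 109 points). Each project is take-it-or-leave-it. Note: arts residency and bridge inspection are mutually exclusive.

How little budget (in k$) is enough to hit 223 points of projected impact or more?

49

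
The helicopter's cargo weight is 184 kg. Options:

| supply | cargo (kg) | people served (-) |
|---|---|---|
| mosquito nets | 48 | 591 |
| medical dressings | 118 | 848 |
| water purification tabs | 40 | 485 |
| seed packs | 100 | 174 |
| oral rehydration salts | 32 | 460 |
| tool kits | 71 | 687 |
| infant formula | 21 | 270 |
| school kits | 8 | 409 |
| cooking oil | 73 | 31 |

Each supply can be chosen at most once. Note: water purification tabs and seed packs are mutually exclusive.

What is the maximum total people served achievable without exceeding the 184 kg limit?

2417

Density check — school kits 51.12, oral rehydration salts 14.38, infant formula 12.86 are the best per kg.
A density-first pass picks mosquito nets + water purification tabs + oral rehydration salts + infant formula + school kits — 2215 at 149 kg.
The 40 kg tied up in water purification tabs is better spent on tool kits — total rises to 2417 (180 kg).
Next best is water purification tabs + oral rehydration salts + tool kits + infant formula + school kits at 2311 (172 kg) — short by 106.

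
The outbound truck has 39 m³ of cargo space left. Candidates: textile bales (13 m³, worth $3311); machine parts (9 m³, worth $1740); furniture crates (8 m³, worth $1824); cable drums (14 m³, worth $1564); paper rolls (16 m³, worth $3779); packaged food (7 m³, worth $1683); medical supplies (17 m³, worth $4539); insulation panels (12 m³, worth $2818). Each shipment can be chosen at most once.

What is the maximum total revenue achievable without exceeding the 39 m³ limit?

9674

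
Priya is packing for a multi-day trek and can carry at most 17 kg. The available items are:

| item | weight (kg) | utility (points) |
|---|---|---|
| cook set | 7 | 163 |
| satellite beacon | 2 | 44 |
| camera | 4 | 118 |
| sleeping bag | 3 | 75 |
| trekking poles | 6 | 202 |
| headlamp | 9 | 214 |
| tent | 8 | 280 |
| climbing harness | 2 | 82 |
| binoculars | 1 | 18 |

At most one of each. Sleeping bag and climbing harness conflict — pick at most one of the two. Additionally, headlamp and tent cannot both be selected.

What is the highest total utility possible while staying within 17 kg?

582

By utility per kg: climbing harness 41.00, tent 35.00, trekking poles 33.67, camera 29.50 lead.
Taking trekking poles + tent + climbing harness + binoculars: 17 kg used, 582 in utility.
That's the maximum — no feasible swap from here does better than 582.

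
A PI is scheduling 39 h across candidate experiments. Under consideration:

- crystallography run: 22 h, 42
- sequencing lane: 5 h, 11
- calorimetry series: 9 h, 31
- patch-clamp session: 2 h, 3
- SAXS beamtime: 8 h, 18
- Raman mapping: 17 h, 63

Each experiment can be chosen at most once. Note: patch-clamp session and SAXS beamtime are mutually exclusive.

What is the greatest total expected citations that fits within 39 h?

123

The ratio ordering already packs tightly: sequencing lane + calorimetry series + SAXS beamtime + Raman mapping, 39 h, 123.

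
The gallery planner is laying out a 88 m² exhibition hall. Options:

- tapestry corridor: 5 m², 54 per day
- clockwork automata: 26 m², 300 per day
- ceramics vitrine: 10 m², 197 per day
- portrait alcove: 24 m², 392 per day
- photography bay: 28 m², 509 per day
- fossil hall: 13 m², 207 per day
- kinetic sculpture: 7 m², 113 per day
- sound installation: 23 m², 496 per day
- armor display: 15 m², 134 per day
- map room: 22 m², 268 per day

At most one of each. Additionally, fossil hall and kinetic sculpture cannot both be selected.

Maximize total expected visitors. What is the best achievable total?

1604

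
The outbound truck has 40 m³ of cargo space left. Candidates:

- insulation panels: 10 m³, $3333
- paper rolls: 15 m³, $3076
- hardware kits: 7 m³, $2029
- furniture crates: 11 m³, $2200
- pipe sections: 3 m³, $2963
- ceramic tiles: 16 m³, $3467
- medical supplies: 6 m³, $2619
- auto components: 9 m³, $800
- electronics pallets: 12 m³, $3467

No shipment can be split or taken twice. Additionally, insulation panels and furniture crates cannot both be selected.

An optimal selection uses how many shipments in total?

Best achievable revenue is 14411.
insulation panels + hardware kits + pipe sections + medical supplies + electronics pallets hits 14411 at 38 m³.
All optima have 5 shipments.

5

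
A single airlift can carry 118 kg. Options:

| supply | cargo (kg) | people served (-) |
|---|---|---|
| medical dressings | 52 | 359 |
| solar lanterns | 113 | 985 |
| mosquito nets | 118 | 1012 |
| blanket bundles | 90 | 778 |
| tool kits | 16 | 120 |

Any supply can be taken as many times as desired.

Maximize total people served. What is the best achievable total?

1012

A density-first pass picks solar lanterns — 985 at 113 kg.
Dropping solar lanterns frees 113 kg; slotting in mosquito nets (118 kg) lifts the total to 1012 at 118 kg.
Nothing else within 118 kg beats 1012.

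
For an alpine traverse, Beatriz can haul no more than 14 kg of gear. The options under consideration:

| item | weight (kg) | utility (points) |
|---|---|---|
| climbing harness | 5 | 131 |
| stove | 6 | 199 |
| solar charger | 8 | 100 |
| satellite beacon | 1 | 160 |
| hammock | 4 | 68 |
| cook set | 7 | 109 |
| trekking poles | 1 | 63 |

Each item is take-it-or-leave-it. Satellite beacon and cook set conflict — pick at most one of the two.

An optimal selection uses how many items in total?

4

Best achievable utility is 553.
One optimal bundle: climbing harness + stove + satellite beacon + trekking poles (13 kg).
Every optimal selection uses 4 items.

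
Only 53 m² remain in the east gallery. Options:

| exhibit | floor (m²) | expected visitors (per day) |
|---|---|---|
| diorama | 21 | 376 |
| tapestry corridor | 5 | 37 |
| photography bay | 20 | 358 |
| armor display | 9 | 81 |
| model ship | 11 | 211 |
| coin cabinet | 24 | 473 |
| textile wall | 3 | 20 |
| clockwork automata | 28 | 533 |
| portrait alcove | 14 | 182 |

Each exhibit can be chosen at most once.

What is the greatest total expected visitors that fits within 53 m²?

1006

Greedy by ratio would take model ship + coin cabinet + textile wall + portrait alcove: 52 m² used, total 886.
Dropping model ship and textile wall and portrait alcove frees 28 m²; slotting in clockwork automata (28 m²) lifts the total to 1006 at 52 m².
No other feasible combination exceeds 1006.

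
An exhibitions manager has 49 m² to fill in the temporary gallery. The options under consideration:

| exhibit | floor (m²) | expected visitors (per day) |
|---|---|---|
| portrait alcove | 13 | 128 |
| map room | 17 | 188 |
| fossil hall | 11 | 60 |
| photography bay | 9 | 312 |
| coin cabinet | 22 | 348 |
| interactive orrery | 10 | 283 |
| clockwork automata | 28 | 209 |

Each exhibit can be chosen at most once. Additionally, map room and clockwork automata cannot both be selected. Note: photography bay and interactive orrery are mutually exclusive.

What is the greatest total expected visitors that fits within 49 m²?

Taking map room + photography bay + coin cabinet: 48 m² used, 848 in expected visitors.
Next best is map room + coin cabinet + interactive orrery at 819 (49 m²) — short by 29.

848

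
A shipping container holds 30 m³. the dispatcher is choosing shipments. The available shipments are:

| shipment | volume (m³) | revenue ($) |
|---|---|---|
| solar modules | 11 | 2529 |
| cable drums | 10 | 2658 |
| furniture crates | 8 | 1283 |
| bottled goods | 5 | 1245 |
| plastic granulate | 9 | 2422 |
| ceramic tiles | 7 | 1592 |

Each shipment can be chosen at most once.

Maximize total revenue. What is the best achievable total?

7609

By revenue per m³: plastic granulate 269.11, cable drums 265.80, bottled goods 249.00 lead.
A density-first pass picks cable drums + bottled goods + plastic granulate — 6325 at 24 m³.
Replace bottled goods with solar modules: the trade gains 1284 net, giving 7609 at 30 m³.
The closest alternative, solar modules + cable drums + ceramic tiles, reaches only 6779.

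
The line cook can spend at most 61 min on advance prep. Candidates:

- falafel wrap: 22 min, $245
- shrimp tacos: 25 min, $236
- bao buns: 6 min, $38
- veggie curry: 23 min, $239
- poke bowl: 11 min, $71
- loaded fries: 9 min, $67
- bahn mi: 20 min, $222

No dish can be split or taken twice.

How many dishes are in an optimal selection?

4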